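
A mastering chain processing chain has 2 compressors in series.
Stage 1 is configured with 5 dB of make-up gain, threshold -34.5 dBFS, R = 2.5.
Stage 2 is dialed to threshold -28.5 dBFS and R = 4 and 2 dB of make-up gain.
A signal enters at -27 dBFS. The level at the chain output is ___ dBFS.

Stage 1: 7.5 dB above -34.5 dBFS, reduced 2.5:1 to 3 dB above → -31.5 dBFS; +5 dB make-up → -26.5 dBFS.
Stage 2: 2 dB above -28.5 dBFS, reduced 4:1 to 0.5 dB above → -28 dBFS; +2 dB make-up → -26 dBFS.

-26 dBFS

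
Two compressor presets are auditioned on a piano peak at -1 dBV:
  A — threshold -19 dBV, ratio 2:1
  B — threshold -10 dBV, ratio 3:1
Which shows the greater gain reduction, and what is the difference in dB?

A: GR = 18 − 18/2 = 9 dB.
B: GR = 9 − 9/3 = 6 dB.
A applies 3 dB more gain reduction.

A, by 3 dB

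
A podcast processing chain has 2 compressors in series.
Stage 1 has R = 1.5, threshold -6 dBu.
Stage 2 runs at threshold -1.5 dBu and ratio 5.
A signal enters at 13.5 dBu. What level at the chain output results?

0.2 dBu

Stage 1: 19.5 dB above -6 dBu, reduced 1.5:1 to 13 dB above → 7 dBu.
Stage 2: overshoot 8.5 dB → 8.5/5 = 1.7 dB → 0.2 dBu.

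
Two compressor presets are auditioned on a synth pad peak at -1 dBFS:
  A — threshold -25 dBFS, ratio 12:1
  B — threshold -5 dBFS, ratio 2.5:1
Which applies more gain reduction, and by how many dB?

A, by 19.6 dB

A: GR = 24 − 24/12 = 22 dB.
B: GR = 4 − 4/2.5 = 2.4 dB.
A applies 19.6 dB more gain reduction.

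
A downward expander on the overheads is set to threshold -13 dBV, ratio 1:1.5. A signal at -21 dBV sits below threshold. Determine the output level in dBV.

-25 dBV

Undershoot = (-13) − (-21) = 8 dB.
At 1:1.5, that expands to 12 dB under threshold.
Output = -13 − 12 = -25 dBV.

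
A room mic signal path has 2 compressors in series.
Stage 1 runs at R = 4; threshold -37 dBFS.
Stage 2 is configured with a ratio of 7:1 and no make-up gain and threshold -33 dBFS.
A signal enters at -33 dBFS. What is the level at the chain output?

Stage 1: -33 dBFS is 4 dB over -37 dBFS; at 4:1 that becomes 1 dB over, giving -36 dBFS.
Stage 2: -36 dBFS is at or below the -33 dBFS threshold — no compression; output -36 dBFS.

-36 dBFS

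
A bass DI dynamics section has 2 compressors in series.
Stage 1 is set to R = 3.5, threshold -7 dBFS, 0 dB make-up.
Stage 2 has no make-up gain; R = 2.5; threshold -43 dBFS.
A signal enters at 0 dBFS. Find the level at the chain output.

-27.8 dBFS

Stage 1: 0 dBFS is 7 dB over -7 dBFS; at 3.5:1 that becomes 2 dB over, giving -5 dBFS.
Stage 2: 38 dB above -43 dBFS, reduced 2.5:1 to 15.2 dB above → -27.8 dBFS.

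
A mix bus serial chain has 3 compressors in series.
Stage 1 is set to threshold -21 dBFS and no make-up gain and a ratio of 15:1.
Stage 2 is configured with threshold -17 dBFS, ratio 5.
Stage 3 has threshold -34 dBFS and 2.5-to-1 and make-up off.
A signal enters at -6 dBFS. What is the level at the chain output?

-28.4 dBFS

Stage 1: -6 dBFS is 15 dB over -21 dBFS; at 15:1 that becomes 1 dB over, giving -20 dBFS.
Stage 2: -20 dBFS is at or below the -17 dBFS threshold — no compression; output -20 dBFS.
Stage 3: overshoot 14 dB → 14/2.5 = 5.6 dB → -28.4 dBFS.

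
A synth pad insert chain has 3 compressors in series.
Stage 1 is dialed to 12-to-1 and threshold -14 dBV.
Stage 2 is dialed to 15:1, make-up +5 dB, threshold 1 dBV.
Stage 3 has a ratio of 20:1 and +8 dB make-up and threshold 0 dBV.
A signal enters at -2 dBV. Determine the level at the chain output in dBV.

0 dBV

Stage 1: 12 dB above -14 dBV, reduced 12:1 to 1 dB above → -13 dBV.
Stage 2: -13 dBV is at or below the 1 dBV threshold — no compression; make-up brings it to -8 dBV.
Stage 3: -8 dBV ≤ 0 dBV, so stage 3 doesn't engage; make-up brings it to 0 dBV.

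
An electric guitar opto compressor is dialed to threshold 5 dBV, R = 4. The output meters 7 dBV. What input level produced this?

The compressed level sits 7 − 5 = 2 dB over threshold.
Before 4:1 compression the overshoot was 2 × 4 = 8 dB, so input = 5 + 8 = 13 dBV.

13 dBV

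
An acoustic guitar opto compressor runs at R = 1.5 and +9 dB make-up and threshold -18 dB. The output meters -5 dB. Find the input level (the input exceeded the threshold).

-12 dB

Stripping the +9 dB make-up gives -14 dB at the gain stage.
Post-compression overshoot = -14 − (-18) = 4 dB.
Input overshoot = R × output overshoot = 6 dB → input = -18 + 6 = -12 dB.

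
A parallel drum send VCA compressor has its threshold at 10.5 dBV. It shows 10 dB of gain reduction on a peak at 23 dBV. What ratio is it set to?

Input overshoot = 23 − 10.5 = 12.5 dB.
Output overshoot = 12.5 − 10 = 2.5 dB.
Ratio = input overshoot / output overshoot = 12.5 / 2.5 = 5.

5:1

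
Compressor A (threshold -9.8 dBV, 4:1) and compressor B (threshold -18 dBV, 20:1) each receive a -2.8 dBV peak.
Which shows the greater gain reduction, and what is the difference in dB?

B, by 9.19 dB

A: 7 dB over, compressed to 1.75 dB over, so 5.25 dB of GR.
B: 15.2 dB over, compressed to 0.76 dB over, so 14.44 dB of GR.
B reduces 9.19 dB more.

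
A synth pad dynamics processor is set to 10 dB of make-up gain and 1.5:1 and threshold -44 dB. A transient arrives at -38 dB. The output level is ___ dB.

-38 dB sits 6 dB over threshold.
1.5:1 compression reduces that to 6/1.5 = 4 dB over.
That puts the output at -40 dB; make-up adds 10 dB, giving -30 dB.

-30 dB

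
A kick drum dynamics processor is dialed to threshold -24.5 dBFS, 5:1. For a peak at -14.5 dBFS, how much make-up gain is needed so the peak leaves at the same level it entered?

8 dB

Without make-up, output = threshold + overshoot/5 = -24.5 + 2 = -22.5 dBFS.
Gap to target: 8 dB.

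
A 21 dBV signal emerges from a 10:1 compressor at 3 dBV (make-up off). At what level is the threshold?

1 dBV

Let T be the threshold. Output overshoot = (input overshoot)/R, so 3 − T = (21 − T)/10.
10·(3 − T) = 21 − T → 9·T = 30 − 21 = 9.
T = 9/9 = 1 dBV.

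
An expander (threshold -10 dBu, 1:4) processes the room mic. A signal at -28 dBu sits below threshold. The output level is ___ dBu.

-82 dBu

The input is 18 dB below the -10 dBu threshold.
A 1:4 expander multiplies undershoot by 4: 18 × 4 = 72 dB below threshold.
Output = -10 − 72 = -82 dBu.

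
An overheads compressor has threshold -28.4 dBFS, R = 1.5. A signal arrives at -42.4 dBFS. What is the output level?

-42.4 dBFS is 14 dB below the -28.4 dBFS threshold, so no gain reduction is applied.
Output = input = -42.4 dBFS.

-42.4 dBFS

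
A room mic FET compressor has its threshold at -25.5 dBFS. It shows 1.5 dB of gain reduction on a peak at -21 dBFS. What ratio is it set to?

Input overshoot = -21 − (-25.5) = 4.5 dB.
Output overshoot = 4.5 − 1.5 = 3 dB.
Ratio = input overshoot / output overshoot = 4.5 / 3 = 1.5.

1.5:1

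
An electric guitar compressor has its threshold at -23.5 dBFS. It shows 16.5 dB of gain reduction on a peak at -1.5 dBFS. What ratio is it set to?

Input overshoot = -1.5 − (-23.5) = 22 dB.
Output overshoot = 22 − 16.5 = 5.5 dB.
Ratio = input overshoot / output overshoot = 22 / 5.5 = 4.

4:1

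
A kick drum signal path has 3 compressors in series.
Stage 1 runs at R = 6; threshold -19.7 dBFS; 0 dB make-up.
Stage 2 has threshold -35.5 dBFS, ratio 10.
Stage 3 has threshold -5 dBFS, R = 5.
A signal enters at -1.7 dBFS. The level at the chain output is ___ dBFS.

Stage 1: overshoot 18 dB → 18/6 = 3 dB → -16.7 dBFS.
Stage 2: 18.8 dB above -35.5 dBFS, reduced 10:1 to 1.88 dB above → -33.62 dBFS.
Stage 3: -33.62 dBFS is at or below the -5 dBFS threshold — no compression; output -33.62 dBFS.

-33.62 dBFS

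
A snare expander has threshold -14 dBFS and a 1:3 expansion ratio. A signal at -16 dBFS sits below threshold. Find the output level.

The input is 2 dB below the -14 dBFS threshold.
A 1:3 expander multiplies undershoot by 3: 2 × 3 = 6 dB below threshold.
Output = -14 − 6 = -20 dBFS.

-20 dBFS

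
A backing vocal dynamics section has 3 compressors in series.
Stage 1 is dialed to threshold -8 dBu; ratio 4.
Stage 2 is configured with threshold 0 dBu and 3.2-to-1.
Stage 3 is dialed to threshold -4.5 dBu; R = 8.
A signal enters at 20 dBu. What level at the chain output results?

-4.0625 dBu

Stage 1: 20 dBu is 28 dB over -8 dBu; at 4:1 that becomes 7 dB over, giving -1 dBu.
Stage 2: below threshold (-1 ≤ 0); passes unchanged; output -1 dBu.
Stage 3: 3.5 dB above -4.5 dBu, reduced 8:1 to 0.4375 dB above → -4.0625 dBu.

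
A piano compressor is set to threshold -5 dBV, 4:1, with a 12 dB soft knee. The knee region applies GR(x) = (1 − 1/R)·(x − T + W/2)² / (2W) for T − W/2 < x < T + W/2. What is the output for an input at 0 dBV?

x − T + W/2 = 0 − (-5) + 6 = 11.
GR = (1 − 1/4) × 11² / 24 = 0.75 × 121 / 24 = 3.78125 dB.
Output = 0 − 3.78125 = -3.78125 dBV.

-3.78125 dBV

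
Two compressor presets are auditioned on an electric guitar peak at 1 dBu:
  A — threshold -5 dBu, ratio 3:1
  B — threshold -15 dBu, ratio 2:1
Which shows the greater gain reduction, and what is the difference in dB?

A: GR = 6 − 6/3 = 4 dB.
B: GR = 16 − 16/2 = 8 dB.
Difference: 4 dB in favour of B.

B, by 4 dB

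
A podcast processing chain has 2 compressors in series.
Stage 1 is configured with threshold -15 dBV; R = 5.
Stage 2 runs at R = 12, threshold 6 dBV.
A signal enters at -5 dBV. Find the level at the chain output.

Stage 1: 10 dB above -15 dBV, reduced 5:1 to 2 dB above → -13 dBV.
Stage 2: below threshold (-13 ≤ 6); passes unchanged; output -13 dBV.

-13 dBV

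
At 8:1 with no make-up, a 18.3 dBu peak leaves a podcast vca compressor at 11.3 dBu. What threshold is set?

10.3 dBu

Let T be the threshold. Output overshoot = (input overshoot)/R, so 11.3 − T = (18.3 − T)/8.
8·(11.3 − T) = 18.3 − T → 7·T = 90.4 − 18.3 = 72.1.
T = 72.1/7 = 10.3 dBu.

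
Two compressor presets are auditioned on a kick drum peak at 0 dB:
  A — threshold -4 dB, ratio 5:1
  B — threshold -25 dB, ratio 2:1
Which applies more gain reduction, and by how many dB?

A: GR = 4 − 4/5 = 3.2 dB.
B: GR = 25 − 25/2 = 12.5 dB.
B reduces 9.3 dB more.

B, by 9.3 dB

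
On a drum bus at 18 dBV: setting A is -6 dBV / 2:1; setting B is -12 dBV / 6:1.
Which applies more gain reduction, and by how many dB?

A: GR = 24 − 24/2 = 12 dB.
B: GR = 30 − 30/6 = 25 dB.
B applies 13 dB more gain reduction.

B, by 13 dB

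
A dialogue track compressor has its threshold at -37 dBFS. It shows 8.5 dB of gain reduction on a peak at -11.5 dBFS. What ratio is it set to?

1.5:1

Input overshoot = -11.5 − (-37) = 25.5 dB.
Output overshoot = 25.5 − 8.5 = 17 dB.
Ratio = input overshoot / output overshoot = 25.5 / 17 = 1.5.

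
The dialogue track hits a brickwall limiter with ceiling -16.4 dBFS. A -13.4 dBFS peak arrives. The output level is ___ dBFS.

The limiter clamps the peak to its -16.4 dBFS ceiling.

-16.4 dBFS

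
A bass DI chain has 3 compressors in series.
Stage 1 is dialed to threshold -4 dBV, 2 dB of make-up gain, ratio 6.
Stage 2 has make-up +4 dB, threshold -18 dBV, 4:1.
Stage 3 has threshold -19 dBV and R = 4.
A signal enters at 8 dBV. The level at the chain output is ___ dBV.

Stage 1: 8 dBV is 12 dB over -4 dBV; at 6:1 that becomes 2 dB over, giving -2 dBV; +2 dB make-up → 0 dBV.
Stage 2: overshoot 18 dB → 18/4 = 4.5 dB → -13.5 dBV; +4 dB make-up → -9.5 dBV.
Stage 3: overshoot 9.5 dB → 9.5/4 = 2.375 dB → -16.625 dBV.

-16.625 dBV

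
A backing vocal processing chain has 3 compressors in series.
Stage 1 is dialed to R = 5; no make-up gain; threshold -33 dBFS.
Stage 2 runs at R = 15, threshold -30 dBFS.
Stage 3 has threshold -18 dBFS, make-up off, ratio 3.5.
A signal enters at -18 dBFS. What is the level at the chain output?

-30 dBFS

Stage 1: overshoot 15 dB → 15/5 = 3 dB → -30 dBFS.
Stage 2: below threshold (-30 ≤ -30); passes unchanged; output -30 dBFS.
Stage 3: below threshold (-30 ≤ -18); passes unchanged; output -30 dBFS.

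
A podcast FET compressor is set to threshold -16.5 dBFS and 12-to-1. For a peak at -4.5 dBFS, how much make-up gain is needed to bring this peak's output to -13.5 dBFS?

Without make-up, output = threshold + overshoot/12 = -16.5 + 1 = -15.5 dBFS.
Gap to target: 2 dB.

2 dB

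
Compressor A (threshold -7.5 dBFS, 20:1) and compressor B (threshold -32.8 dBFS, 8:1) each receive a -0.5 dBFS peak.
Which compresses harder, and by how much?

B, by 21.6125 dB

A: GR = 7 − 7/20 = 6.65 dB.
B: GR = 32.3 − 32.3/8 = 28.2625 dB.
B reduces 21.6125 dB more.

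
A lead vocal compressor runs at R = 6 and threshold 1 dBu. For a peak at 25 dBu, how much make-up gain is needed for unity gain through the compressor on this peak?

20 dB

Overshoot 24 dB → 24/6 = 4 dB after compression, so the compressed level is 1 + 4 = 5 dBu.
Make-up = target − compressed = 25 − 5 = 20 dB.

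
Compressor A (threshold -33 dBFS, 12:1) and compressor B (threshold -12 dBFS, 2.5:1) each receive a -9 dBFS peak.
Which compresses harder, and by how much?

A, by 20.2 dB

A: overshoot 24 dB → output overshoot 2 dB → GR 22 dB.
B: overshoot 3 dB → output overshoot 1.2 dB → GR 1.8 dB.
A reduces 20.2 dB more.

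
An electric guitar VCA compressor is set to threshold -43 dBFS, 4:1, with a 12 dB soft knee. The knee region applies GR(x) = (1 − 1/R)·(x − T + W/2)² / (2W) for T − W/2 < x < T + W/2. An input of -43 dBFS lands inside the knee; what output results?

x − T + W/2 = -43 − (-43) + 6 = 6.
GR = (1 − 1/4) × 6² / 24 = 0.75 × 36 / 24 = 1.125 dB.
Output = -43 − 1.125 = -44.125 dBFS.

-44.125 dBFS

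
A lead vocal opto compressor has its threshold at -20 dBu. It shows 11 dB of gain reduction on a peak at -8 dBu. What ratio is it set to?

Input overshoot = -8 − (-20) = 12 dB.
Output overshoot = 12 − 11 = 1 dB.
Ratio = input overshoot / output overshoot = 12 / 1 = 12.

12:1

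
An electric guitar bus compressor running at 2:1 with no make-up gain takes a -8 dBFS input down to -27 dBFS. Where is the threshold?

Input is 38 dB above T (since output overshoot × R = input overshoot: (-27 − T)·2 = -8 − T gives T = -46 dBFS).
Check: -46 + (-8 − (-46))/2 = -46 + 19 = -27 dBFS. ✓

-46 dBFS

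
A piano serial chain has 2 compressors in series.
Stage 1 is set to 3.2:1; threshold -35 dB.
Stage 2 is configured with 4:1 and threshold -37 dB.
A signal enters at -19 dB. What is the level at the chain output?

-35.25 dB

Stage 1: 16 dB above -35 dB, reduced 3.2:1 to 5 dB above → -30 dB.
Stage 2: 7 dB above -37 dB, reduced 4:1 to 1.75 dB above → -35.25 dB.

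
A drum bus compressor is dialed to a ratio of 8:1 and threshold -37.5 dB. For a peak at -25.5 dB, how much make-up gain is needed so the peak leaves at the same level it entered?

Overshoot 12 dB → 12/8 = 1.5 dB after compression, so the compressed level is -37.5 + 1.5 = -36 dB.
Make-up = target − compressed = -25.5 − (-36) = 10.5 dB.

10.5 dB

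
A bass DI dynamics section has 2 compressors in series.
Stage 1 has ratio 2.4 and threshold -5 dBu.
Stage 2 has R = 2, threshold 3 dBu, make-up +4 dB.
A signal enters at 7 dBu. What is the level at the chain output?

4 dBu

Stage 1: 7 dBu is 12 dB over -5 dBu; at 2.4:1 that becomes 5 dB over, giving 0 dBu.
Stage 2: below threshold (0 ≤ 3); passes unchanged; make-up brings it to 4 dBu.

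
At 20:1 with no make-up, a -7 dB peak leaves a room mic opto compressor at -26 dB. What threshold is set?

-27 dB

Let T be the threshold. Output overshoot = (input overshoot)/R, so -26 − T = (-7 − T)/20.
20·(-26 − T) = -7 − T → 19·T = -520 − (-7) = -513.
T = -513/19 = -27 dB.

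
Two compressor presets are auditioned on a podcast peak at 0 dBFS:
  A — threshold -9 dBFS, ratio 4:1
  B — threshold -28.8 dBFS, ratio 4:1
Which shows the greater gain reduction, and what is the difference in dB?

B, by 14.85 dB

A: 9 dB over, compressed to 2.25 dB over, so 6.75 dB of GR.
B: 28.8 dB over, compressed to 7.2 dB over, so 21.6 dB of GR.
B reduces 14.85 dB more.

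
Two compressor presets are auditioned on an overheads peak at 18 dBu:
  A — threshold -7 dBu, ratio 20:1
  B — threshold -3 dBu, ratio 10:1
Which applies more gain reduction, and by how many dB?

A: 25 dB over, compressed to 1.25 dB over, so 23.75 dB of GR.
B: 21 dB over, compressed to 2.1 dB over, so 18.9 dB of GR.
A applies 4.85 dB more gain reduction.

A, by 4.85 dB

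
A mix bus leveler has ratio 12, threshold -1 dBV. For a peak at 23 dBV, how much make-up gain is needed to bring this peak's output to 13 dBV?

The peak compresses to -1 + 24/12 = 1 dBV.
To reach 13 dBV requires 13 − 1 = 12 dB of make-up.

12 dB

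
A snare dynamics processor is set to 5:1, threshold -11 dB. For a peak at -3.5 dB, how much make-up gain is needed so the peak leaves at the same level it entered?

6 dB

Overshoot 7.5 dB → 7.5/5 = 1.5 dB after compression, so the compressed level is -11 + 1.5 = -9.5 dB.
Make-up = target − compressed = -3.5 − (-9.5) = 6 dB.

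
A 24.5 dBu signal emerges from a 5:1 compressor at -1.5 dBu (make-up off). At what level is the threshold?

-8 dBu

Let T be the threshold. Output overshoot = (input overshoot)/R, so -1.5 − T = (24.5 − T)/5.
5·(-1.5 − T) = 24.5 − T → 4·T = -7.5 − 24.5 = -32.
T = -32/4 = -8 dBu.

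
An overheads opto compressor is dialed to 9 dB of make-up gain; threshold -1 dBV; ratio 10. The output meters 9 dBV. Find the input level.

Remove make-up: 9 − 9 = 0 dBV.
The compressed level sits 0 − (-1) = 1 dB over threshold.
Before 10:1 compression the overshoot was 1 × 10 = 10 dB, so input = -1 + 10 = 9 dBV.

9 dBV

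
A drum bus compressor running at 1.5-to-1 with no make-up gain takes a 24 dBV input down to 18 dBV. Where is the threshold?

6 dBV

Input is 18 dB above T (since output overshoot × R = input overshoot: (18 − T)·1.5 = 24 − T gives T = 6 dBV).
Check: 6 + (24 − 6)/1.5 = 6 + 12 = 18 dBV. ✓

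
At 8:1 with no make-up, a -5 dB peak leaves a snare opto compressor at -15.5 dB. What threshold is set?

-17 dB

Input is 12 dB above T (since output overshoot × R = input overshoot: (-15.5 − T)·8 = -5 − T gives T = -17 dB).
Check: -17 + (-5 − (-17))/8 = -17 + 1.5 = -15.5 dB. ✓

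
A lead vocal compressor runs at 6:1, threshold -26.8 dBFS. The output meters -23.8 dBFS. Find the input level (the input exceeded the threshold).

That's 3 dB above the -26.8 dBFS threshold.
Before 6:1 compression the overshoot was 3 × 6 = 18 dB, so input = -26.8 + 18 = -8.8 dBFS.

-8.8 dBFS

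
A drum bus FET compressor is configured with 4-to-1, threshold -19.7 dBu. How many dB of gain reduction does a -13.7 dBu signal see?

The signal is 6 dB above threshold.
At 4:1, output sits 6/4 = 1.5 dB above threshold.
So the signal is attenuated by 6 − 1.5 = 4.5 dB.

4.5 dB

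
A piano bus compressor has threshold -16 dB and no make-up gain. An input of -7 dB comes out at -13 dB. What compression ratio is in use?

Input overshoot = -7 − (-16) = 9 dB; output overshoot = -13 − (-16) = 3 dB.
Ratio = 9 / 3 = 3.

3:1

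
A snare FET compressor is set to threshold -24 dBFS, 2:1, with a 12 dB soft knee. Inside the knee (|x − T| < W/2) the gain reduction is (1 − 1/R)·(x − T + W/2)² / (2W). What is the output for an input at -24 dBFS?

x − T + W/2 = -24 − (-24) + 6 = 6.
GR = (1 − 1/2) × 6² / 24 = 0.5 × 36 / 24 = 0.75 dB.
Output = -24 − 0.75 = -24.75 dBFS.

-24.75 dBFS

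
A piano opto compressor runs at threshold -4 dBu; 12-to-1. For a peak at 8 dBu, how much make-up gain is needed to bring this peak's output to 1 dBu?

Without make-up, output = threshold + overshoot/12 = -4 + 1 = -3 dBu.
Gap to target: 4 dB.

4 dB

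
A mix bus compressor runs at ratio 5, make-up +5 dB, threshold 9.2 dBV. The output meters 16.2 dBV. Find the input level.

19.2 dBV

Remove make-up: 16.2 − 5 = 11.2 dBV.
The compressed level sits 11.2 − 9.2 = 2 dB over threshold.
Input overshoot = R × output overshoot = 10 dB → input = 9.2 + 10 = 19.2 dBV.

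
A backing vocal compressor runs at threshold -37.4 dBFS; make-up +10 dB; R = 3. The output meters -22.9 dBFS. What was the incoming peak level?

-23.9 dBFS

Stripping the +10 dB make-up gives -32.9 dBFS at the gain stage.
That's 4.5 dB above the -37.4 dBFS threshold.
Undo the ratio: input overshoot = 4.5 × 3 = 13.5 dB, giving input = -23.9 dBFS.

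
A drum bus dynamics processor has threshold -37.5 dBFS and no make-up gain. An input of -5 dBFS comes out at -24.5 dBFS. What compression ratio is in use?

Input overshoot = -5 − (-37.5) = 32.5 dB; output overshoot = -24.5 − (-37.5) = 13 dB.
Ratio = 32.5 / 13 = 2.5.

2.5:1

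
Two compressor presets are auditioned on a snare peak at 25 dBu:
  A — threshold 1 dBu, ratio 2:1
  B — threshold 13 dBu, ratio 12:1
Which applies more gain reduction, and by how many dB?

A: 24 dB over, compressed to 12 dB over, so 12 dB of GR.
B: 12 dB over, compressed to 1 dB over, so 11 dB of GR.
A applies 1 dB more gain reduction.

A, by 1 dB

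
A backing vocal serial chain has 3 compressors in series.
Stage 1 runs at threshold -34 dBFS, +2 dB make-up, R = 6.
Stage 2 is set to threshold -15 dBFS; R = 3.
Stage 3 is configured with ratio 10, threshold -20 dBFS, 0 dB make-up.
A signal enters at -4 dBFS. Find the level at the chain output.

-27 dBFS

Stage 1: 30 dB above -34 dBFS, reduced 6:1 to 5 dB above → -29 dBFS; +2 dB make-up → -27 dBFS.
Stage 2: -27 dBFS ≤ -15 dBFS, so stage 2 doesn't engage; output -27 dBFS.
Stage 3: below threshold (-27 ≤ -20); passes unchanged; output -27 dBFS.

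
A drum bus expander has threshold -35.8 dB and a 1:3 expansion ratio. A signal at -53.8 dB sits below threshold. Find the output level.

The input is 18 dB below the -35.8 dB threshold.
A 1:3 expander multiplies undershoot by 3: 18 × 3 = 54 dB below threshold.
Output = -35.8 − 54 = -89.8 dB.

-89.8 dB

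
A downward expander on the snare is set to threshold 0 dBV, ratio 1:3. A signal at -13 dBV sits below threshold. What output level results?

Below threshold, a 1:3 expander applies gain = (3−1)×(T − x) of attenuation.
(3−1) × 13 = 26 dB, so output = -13 − 26 = -39 dBV.

-39 dBV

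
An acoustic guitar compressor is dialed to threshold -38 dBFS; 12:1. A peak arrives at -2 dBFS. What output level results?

-2 dBFS sits 36 dB over threshold.
At 12:1 the overshoot is divided by 12, leaving 3 dB above threshold.
Output = -38 + 3 = -35 dBFS.

-35 dBFS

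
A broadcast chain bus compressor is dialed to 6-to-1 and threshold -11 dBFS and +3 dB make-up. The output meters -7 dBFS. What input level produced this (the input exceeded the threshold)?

-5 dBFS

Before make-up, the level was -7 − 3 = -10 dBFS.
The compressed level sits -10 − (-11) = 1 dB over threshold.
Before 6:1 compression the overshoot was 1 × 6 = 6 dB, so input = -11 + 6 = -5 dBFS.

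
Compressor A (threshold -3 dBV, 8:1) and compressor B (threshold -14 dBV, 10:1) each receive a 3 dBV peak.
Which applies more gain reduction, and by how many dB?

B, by 10.05 dB

A: GR = 6 − 6/8 = 5.25 dB.
B: GR = 17 − 17/10 = 15.3 dB.
B reduces 10.05 dB more.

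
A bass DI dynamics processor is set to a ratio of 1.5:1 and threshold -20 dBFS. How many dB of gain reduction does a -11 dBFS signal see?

Overshoot = -11 − (-20) = 9 dB.
A 1.5:1 ratio leaves 6 dB of that excess.
Gain reduction = 9 − 6 = 3 dB.

3 dB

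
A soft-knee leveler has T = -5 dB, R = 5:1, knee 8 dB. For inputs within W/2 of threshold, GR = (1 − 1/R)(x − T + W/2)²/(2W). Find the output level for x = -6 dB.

-6.45 dB

x − T + W/2 = -6 − (-5) + 4 = 3.
GR = (1 − 1/5) × 3² / 16 = 0.8 × 9 / 16 = 0.45 dB.
Output = -6 − 0.45 = -6.45 dB.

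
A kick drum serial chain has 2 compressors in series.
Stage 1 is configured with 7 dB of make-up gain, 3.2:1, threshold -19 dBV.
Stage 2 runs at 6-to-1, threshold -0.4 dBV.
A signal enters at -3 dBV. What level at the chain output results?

-7 dBV

Stage 1: overshoot 16 dB → 16/3.2 = 5 dB → -14 dBV; +7 dB make-up → -7 dBV.
Stage 2: -7 dBV is at or below the -0.4 dBV threshold — no compression; output -7 dBV.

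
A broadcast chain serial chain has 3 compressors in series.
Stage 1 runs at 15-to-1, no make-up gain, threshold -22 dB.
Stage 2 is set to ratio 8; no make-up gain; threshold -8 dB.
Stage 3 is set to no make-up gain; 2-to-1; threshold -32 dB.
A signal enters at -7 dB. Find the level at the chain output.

Stage 1: overshoot 15 dB → 15/15 = 1 dB → -21 dB.
Stage 2: -21 dB is at or below the -8 dB threshold — no compression; output -21 dB.
Stage 3: 11 dB above -32 dB, reduced 2:1 to 5.5 dB above → -26.5 dB.

-26.5 dB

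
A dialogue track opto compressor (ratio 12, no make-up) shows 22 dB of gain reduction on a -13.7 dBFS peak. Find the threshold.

Gain reduction = -13.7 − (-35.7) = 22 dB; output overshoot = GR / (R − 1) = 22 / 11 = 2 dB.
Threshold = output − output overshoot = -35.7 − 2 = -37.7 dBFS.

-37.7 dBFS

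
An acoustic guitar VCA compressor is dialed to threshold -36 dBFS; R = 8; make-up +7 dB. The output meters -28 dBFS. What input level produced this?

Remove make-up: -28 − 7 = -35 dBFS.
That's 1 dB above the -36 dBFS threshold.
Input overshoot = R × output overshoot = 8 dB → input = -36 + 8 = -28 dBFS.

-28 dBFS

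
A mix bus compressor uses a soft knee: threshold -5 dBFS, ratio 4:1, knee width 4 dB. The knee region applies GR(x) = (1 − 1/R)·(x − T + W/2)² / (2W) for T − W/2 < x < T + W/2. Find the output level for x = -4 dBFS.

x − T + W/2 = -4 − (-5) + 2 = 3.
GR = (1 − 1/4) × 3² / 8 = 0.75 × 9 / 8 = 0.84375 dB.
Output = -4 − 0.84375 = -4.84375 dBFS.

-4.84375 dBFS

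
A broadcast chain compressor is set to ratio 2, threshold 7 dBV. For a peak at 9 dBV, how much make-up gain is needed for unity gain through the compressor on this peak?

Overshoot 2 dB → 2/2 = 1 dB after compression, so the compressed level is 7 + 1 = 8 dBV.
Make-up = target − compressed = 9 − 8 = 1 dB.

1 dB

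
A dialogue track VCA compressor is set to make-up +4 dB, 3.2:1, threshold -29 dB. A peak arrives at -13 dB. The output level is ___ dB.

Overshoot: -13 − (-29) = 16 dB.
3.2:1 compression reduces that to 16/3.2 = 5 dB over.
That puts the output at -24 dB; make-up adds 4 dB, giving -20 dB.

-20 dB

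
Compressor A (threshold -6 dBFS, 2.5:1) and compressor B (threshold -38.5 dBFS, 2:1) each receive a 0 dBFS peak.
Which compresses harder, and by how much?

B, by 15.65 dB

A: GR = 6 − 6/2.5 = 3.6 dB.
B: GR = 38.5 − 38.5/2 = 19.25 dB.
B applies 15.65 dB more gain reduction.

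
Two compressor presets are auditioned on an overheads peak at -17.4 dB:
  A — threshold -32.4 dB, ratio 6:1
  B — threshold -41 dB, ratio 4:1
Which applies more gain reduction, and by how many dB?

B, by 5.2 dB

A: GR = 15 − 15/6 = 12.5 dB.
B: GR = 23.6 − 23.6/4 = 17.7 dB.
Difference: 5.2 dB in favour of B.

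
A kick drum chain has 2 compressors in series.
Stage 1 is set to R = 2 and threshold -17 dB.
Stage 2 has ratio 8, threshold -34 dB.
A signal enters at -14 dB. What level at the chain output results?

Stage 1: -14 dB is 3 dB over -17 dB; at 2:1 that becomes 1.5 dB over, giving -15.5 dB.
Stage 2: -15.5 dB is 18.5 dB over -34 dB; at 8:1 that becomes 2.3125 dB over, giving -31.6875 dB.

-31.6875 dB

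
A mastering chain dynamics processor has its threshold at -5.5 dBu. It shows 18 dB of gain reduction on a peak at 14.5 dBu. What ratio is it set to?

10:1

Input overshoot = 14.5 − (-5.5) = 20 dB.
Output overshoot = 20 − 18 = 2 dB.
Ratio = input overshoot / output overshoot = 20 / 2 = 10.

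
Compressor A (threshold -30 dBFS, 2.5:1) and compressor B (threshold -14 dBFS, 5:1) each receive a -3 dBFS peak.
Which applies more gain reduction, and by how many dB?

A, by 7.4 dB

A: 27 dB over, compressed to 10.8 dB over, so 16.2 dB of GR.
B: 11 dB over, compressed to 2.2 dB over, so 8.8 dB of GR.
Difference: 7.4 dB in favour of A.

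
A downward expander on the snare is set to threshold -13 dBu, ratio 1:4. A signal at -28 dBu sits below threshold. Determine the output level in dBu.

Below threshold, a 1:4 expander applies gain = (4−1)×(T − x) of attenuation.
(4−1) × 15 = 45 dB, so output = -28 − 45 = -73 dBu.

-73 dBu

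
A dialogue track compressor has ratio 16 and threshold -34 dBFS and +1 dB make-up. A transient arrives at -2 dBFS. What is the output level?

-31 dBFS

The input is 32 dB above the -34 dBFS threshold.
The 32 dB excess becomes 2 dB after 16:1 reduction.
So the level is -34 + 2 = -32 dBFS; make-up adds 1 dB, giving -31 dBFS.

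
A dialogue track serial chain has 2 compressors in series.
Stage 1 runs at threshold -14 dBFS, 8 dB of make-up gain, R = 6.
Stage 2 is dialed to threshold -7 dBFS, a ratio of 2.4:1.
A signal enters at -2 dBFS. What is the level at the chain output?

Stage 1: overshoot 12 dB → 12/6 = 2 dB → -12 dBFS; +8 dB make-up → -4 dBFS.
Stage 2: -4 dBFS is 3 dB over -7 dBFS; at 2.4:1 that becomes 1.25 dB over, giving -5.75 dBFS.

-5.75 dBFS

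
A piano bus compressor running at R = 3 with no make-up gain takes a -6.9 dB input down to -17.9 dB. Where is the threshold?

-23.4 dB

Let T be the threshold. Output overshoot = (input overshoot)/R, so -17.9 − T = (-6.9 − T)/3.
3·(-17.9 − T) = -6.9 − T → 2·T = -53.7 − (-6.9) = -46.8.
T = -46.8/2 = -23.4 dB.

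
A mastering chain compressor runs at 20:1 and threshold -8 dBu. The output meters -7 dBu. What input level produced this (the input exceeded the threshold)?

That's 1 dB above the -8 dBu threshold.
Input overshoot = R × output overshoot = 20 dB → input = -8 + 20 = 12 dBu.

12 dBu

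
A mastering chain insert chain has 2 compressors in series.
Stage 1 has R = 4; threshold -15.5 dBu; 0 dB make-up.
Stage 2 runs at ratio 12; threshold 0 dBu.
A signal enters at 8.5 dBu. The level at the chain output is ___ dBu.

Stage 1: 24 dB above -15.5 dBu, reduced 4:1 to 6 dB above → -9.5 dBu.
Stage 2: -9.5 dBu is at or below the 0 dBu threshold — no compression; output -9.5 dBu.

-9.5 dBu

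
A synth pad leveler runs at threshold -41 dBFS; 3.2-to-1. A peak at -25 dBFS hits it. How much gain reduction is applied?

The signal is 16 dB above threshold.
A 3.2:1 ratio leaves 5 dB of that excess.
Gain reduction = 16 − 5 = 11 dB.

11 dB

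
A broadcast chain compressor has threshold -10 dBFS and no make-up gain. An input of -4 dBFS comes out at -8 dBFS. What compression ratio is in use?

3:1

Input overshoot = -4 − (-10) = 6 dB; output overshoot = -8 − (-10) = 2 dB.
Ratio = 6 / 2 = 3.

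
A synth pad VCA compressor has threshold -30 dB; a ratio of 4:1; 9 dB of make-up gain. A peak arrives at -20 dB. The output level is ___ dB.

The input is 10 dB above the -30 dB threshold.
At 4:1 the overshoot is divided by 4, leaving 2.5 dB above threshold.
Output = -30 + 2.5 = -27.5 dB; make-up adds 9 dB, giving -18.5 dB.

-18.5 dB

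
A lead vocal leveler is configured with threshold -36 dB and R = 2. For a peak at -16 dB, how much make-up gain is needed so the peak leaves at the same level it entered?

The peak compresses to -36 + 20/2 = -26 dB.
To reach -16 dB requires -16 − (-26) = 10 dB of make-up.

10 dB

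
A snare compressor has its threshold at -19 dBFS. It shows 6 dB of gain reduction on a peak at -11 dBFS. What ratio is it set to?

4:1

Input overshoot = -11 − (-19) = 8 dB.
Output overshoot = 8 − 6 = 2 dB.
Ratio = input overshoot / output overshoot = 8 / 2 = 4.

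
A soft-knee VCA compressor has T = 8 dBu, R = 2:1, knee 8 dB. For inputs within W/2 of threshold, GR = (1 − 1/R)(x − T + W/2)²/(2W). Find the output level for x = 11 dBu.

x − T + W/2 = 11 − 8 + 4 = 7.
GR = (1 − 1/2) × 7² / 16 = 0.5 × 49 / 16 = 1.53125 dB.
Output = 11 − 1.53125 = 9.46875 dBu.

9.46875 dBu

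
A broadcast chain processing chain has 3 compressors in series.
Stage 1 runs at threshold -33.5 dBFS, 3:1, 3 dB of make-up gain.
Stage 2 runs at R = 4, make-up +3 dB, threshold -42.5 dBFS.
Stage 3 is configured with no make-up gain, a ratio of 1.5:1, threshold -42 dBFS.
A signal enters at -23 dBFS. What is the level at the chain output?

-37.75 dBFS

Stage 1: -23 dBFS is 10.5 dB over -33.5 dBFS; at 3:1 that becomes 3.5 dB over, giving -30 dBFS; +3 dB make-up → -27 dBFS.
Stage 2: -27 dBFS is 15.5 dB over -42.5 dBFS; at 4:1 that becomes 3.875 dB over, giving -38.625 dBFS; +3 dB make-up → -35.625 dBFS.
Stage 3: -35.625 dBFS is 6.375 dB over -42 dBFS; at 1.5:1 that becomes 4.25 dB over, giving -37.75 dBFS.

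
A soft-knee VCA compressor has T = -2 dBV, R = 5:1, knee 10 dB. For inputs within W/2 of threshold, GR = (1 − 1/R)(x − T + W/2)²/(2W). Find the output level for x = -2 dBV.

x − T + W/2 = -2 − (-2) + 5 = 5.
GR = (1 − 1/5) × 5² / 20 = 0.8 × 25 / 20 = 1 dB.
Output = -2 − 1 = -3 dBV.

-3 dBV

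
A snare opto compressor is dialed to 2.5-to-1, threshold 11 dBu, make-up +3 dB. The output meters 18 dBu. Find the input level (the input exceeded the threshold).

21 dBu

Remove make-up: 18 − 3 = 15 dBu.
Post-compression overshoot = 15 − 11 = 4 dB.
Before 2.5:1 compression the overshoot was 4 × 2.5 = 10 dB, so input = 11 + 10 = 21 dBu.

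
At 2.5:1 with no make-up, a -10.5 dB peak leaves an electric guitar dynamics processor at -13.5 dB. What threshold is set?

Gain reduction = -10.5 − (-13.5) = 3 dB; output overshoot = GR / (R − 1) = 3 / 1.5 = 2 dB.
Threshold = output − output overshoot = -13.5 − 2 = -15.5 dB.

-15.5 dB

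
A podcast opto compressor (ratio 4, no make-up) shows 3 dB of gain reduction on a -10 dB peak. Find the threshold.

Input is 4 dB above T (since output overshoot × R = input overshoot: (-13 − T)·4 = -10 − T gives T = -14 dB).
Check: -14 + (-10 − (-14))/4 = -14 + 1 = -13 dB. ✓

-14 dB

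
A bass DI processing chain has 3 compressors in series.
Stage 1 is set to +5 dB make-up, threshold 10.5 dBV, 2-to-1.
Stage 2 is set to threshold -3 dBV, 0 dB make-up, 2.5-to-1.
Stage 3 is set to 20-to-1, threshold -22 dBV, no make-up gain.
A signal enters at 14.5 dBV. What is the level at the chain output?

Stage 1: overshoot 4 dB → 4/2 = 2 dB → 12.5 dBV; +5 dB make-up → 17.5 dBV.
Stage 2: 17.5 dBV is 20.5 dB over -3 dBV; at 2.5:1 that becomes 8.2 dB over, giving 5.2 dBV.
Stage 3: overshoot 27.2 dB → 27.2/20 = 1.36 dB → -20.64 dBV.

-20.64 dBV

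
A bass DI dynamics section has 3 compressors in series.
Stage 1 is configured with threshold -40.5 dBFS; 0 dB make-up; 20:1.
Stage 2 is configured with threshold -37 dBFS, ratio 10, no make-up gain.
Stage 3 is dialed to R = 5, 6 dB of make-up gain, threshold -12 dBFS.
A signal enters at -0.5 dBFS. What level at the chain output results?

Stage 1: 40 dB above -40.5 dBFS, reduced 20:1 to 2 dB above → -38.5 dBFS.
Stage 2: -38.5 dBFS ≤ -37 dBFS, so stage 2 doesn't engage; output -38.5 dBFS.
Stage 3: below threshold (-38.5 ≤ -12); passes unchanged; make-up brings it to -32.5 dBFS.

-32.5 dBFS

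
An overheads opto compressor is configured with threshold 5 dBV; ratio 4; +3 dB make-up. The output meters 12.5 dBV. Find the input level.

Before make-up, the level was 12.5 − 3 = 9.5 dBV.
The compressed level sits 9.5 − 5 = 4.5 dB over threshold.
Before 4:1 compression the overshoot was 4.5 × 4 = 18 dB, so input = 5 + 18 = 23 dBV.

23 dBV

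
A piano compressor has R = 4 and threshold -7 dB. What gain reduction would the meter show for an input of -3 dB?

-3 dB exceeds the threshold by 4 dB.
After 4:1 compression the overshoot becomes 4/4 = 1 dB.
Gain reduction = 4 − 1 = 3 dB.

3 dB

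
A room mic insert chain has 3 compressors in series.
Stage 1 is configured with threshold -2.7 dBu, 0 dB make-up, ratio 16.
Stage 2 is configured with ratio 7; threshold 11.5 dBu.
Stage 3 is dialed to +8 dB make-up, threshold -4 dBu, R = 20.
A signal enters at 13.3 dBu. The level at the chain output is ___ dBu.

4.115 dBu

Stage 1: 13.3 dBu is 16 dB over -2.7 dBu; at 16:1 that becomes 1 dB over, giving -1.7 dBu.
Stage 2: below threshold (-1.7 ≤ 11.5); passes unchanged; output -1.7 dBu.
Stage 3: 2.3 dB above -4 dBu, reduced 20:1 to 0.115 dB above → -3.885 dBu; +8 dB make-up → 4.115 dBu.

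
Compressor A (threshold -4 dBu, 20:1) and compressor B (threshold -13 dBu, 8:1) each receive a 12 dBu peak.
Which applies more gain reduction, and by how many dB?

A: overshoot 16 dB → output overshoot 0.8 dB → GR 15.2 dB.
B: overshoot 25 dB → output overshoot 3.125 dB → GR 21.875 dB.
B reduces 6.675 dB more.

B, by 6.675 dB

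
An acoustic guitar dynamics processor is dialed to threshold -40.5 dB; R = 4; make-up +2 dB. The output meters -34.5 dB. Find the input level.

Remove make-up: -34.5 − 2 = -36.5 dB.
Post-compression overshoot = -36.5 − (-40.5) = 4 dB.
Before 4:1 compression the overshoot was 4 × 4 = 16 dB, so input = -40.5 + 16 = -24.5 dB.

-24.5 dB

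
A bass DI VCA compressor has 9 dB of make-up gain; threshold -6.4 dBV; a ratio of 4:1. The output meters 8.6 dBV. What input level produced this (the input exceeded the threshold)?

17.6 dBV

Before make-up, the level was 8.6 − 9 = -0.4 dBV.
Post-compression overshoot = -0.4 − (-6.4) = 6 dB.
Before 4:1 compression the overshoot was 6 × 4 = 24 dB, so input = -6.4 + 24 = 17.6 dBV.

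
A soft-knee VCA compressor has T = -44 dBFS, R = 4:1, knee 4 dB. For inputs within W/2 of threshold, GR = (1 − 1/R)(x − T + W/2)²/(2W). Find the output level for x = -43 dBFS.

-43.84375 dBFS

x − T + W/2 = -43 − (-44) + 2 = 3.
GR = (1 − 1/4) × 3² / 8 = 0.75 × 9 / 8 = 0.84375 dB.
Output = -43 − 0.84375 = -43.84375 dBFS.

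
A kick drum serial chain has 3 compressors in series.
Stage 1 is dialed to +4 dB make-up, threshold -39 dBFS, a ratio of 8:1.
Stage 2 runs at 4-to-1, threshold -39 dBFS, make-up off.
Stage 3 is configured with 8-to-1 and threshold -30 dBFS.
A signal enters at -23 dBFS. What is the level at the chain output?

-37.5 dBFS

Stage 1: 16 dB above -39 dBFS, reduced 8:1 to 2 dB above → -37 dBFS; +4 dB make-up → -33 dBFS.
Stage 2: -33 dBFS is 6 dB over -39 dBFS; at 4:1 that becomes 1.5 dB over, giving -37.5 dBFS.
Stage 3: below threshold (-37.5 ≤ -30); passes unchanged; output -37.5 dBFS.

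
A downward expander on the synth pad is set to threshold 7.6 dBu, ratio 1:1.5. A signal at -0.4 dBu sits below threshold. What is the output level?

-4.4 dBu

Undershoot = 7.6 − (-0.4) = 8 dB.
At 1:1.5, that expands to 12 dB under threshold.
Output = 7.6 − 12 = -4.4 dBu.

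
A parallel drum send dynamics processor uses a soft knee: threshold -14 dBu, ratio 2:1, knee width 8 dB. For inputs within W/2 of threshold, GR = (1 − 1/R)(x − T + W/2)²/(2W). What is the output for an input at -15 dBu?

-15.28125 dBu

x − T + W/2 = -15 − (-14) + 4 = 3.
GR = (1 − 1/2) × 3² / 16 = 0.5 × 9 / 16 = 0.28125 dB.
Output = -15 − 0.28125 = -15.28125 dBu.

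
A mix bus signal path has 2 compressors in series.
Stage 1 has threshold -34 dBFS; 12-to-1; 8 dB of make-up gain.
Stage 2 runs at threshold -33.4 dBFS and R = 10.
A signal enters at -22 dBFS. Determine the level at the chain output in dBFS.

-32.56 dBFS

Stage 1: overshoot 12 dB → 12/12 = 1 dB → -33 dBFS; +8 dB make-up → -25 dBFS.
Stage 2: -25 dBFS is 8.4 dB over -33.4 dBFS; at 10:1 that becomes 0.84 dB over, giving -32.56 dBFS.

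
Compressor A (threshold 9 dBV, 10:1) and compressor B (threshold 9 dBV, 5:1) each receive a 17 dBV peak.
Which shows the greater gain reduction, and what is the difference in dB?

A: 8 dB over, compressed to 0.8 dB over, so 7.2 dB of GR.
B: 8 dB over, compressed to 1.6 dB over, so 6.4 dB of GR.
A reduces 0.8 dB more.

A, by 0.8 dB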